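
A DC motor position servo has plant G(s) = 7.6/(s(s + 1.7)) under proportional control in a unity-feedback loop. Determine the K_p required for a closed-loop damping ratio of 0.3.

K_p = 1.06

Closed-loop characteristic equation: s² + 1.7s + K_p·7.6 = 0.
So ω_n = √(7.6K_p) and 2ζω_n = 1.7, giving ζ = 1.7/(2√(7.6K_p)).
Setting ζ = 0.3: √(7.6K_p) = 1.7/(2·0.3) = 2.833, so K_p = 8.028/7.6 = 1.06.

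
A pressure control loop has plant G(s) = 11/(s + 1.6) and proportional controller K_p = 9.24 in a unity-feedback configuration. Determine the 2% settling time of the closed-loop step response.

Closed-loop transfer function: T(s) = K_p·G(s)/(1 + K_p·G(s)) = 101.6/(s + 1.6 + 101.6) = 101.6/(s + 103.2).
Time constant τ = 1/103.2 = 0.009686 s, so the 2% settling time is about 4τ = 0.0387 s.

T_s ≈ 0.0387 s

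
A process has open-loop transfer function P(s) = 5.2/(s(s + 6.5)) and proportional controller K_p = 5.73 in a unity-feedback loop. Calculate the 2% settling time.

T_s ≈ 1.23 s

From 1 + K_pP(s) = 0: s² + 6.5s + 29.8 = 0 ⇒ ω_n = 5.459, ζ = 0.5954.
2% settling time T_s ≈ 4/(ζω_n) = 4/3.25 = 1.23 s.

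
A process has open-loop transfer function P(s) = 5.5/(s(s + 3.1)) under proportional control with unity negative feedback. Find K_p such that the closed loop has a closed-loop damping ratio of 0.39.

Closed-loop characteristic equation: s² + 3.1s + K_p·5.5 = 0.
So ω_n = √(5.5K_p) and 2ζω_n = 3.1, giving ζ = 3.1/(2√(5.5K_p)).
Setting ζ = 0.39: √(5.5K_p) = 3.1/(2·0.39) = 3.974, so K_p = 15.8/5.5 = 2.87.

K_p = 2.87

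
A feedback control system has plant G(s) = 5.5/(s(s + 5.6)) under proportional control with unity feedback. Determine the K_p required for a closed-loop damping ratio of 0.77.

Closed-loop characteristic equation: s² + 5.6s + K_p·5.5 = 0.
So ω_n = √(5.5K_p) and 2ζω_n = 5.6, giving ζ = 5.6/(2√(5.5K_p)).
Setting ζ = 0.77: √(5.5K_p) = 5.6/(2·0.77) = 3.636, so K_p = 13.22/5.5 = 2.4.

K_p = 2.4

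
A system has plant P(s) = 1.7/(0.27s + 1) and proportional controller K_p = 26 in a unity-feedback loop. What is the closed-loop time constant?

τ = 0.00597 s

Closed loop: T(s) = K_p·P/(1+K_p·P) = 44.2/(0.27s + 1 + 44.2), with pole at s = −(1 + 44.2)/0.27 = −167.4.
Closed-loop time constant τ = 1/167.4 = 0.00597 s.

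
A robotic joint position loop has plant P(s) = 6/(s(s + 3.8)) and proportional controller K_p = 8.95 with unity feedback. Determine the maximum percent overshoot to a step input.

From 1 + K_pP(s) = 0: s² + 3.8s + 53.7 = 0 ⇒ ω_n = 7.328, ζ = 0.2593.
%OS = 100·exp(−πζ/√(1−ζ²)) = 100·exp(−π·0.2593/√0.9328) = 43%.

43%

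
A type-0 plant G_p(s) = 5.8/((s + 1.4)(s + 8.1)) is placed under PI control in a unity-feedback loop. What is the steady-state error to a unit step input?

The PI controller's integrator makes the forward path type 1, so e_ss to a step is zero.

0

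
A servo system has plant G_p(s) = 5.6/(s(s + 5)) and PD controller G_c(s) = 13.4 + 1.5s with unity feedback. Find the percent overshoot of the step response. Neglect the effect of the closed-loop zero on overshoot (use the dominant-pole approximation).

Forward path: (13.4 + 1.5s)·5.6/(s(s+5)). The closed-loop characteristic equation is s² + (5 + 5.6·1.5)s + 5.6·13.4 = 0.
That is s² + 13.4s + 75.04 = 0, so ω_n = 8.663 rad/s and ζ = 13.4/(2·8.663) = 0.7734.
%OS = 100·exp(−πζ/√(1−ζ²)) = 2.16%.

2.16%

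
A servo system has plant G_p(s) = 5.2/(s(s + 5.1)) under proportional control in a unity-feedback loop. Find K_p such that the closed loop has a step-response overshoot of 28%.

From %OS = 100·exp(−πζ/√(1−ζ²)) = 28%, ζ = −ln(0.28)/√(π²+ln²(0.28)) = 0.3755.
Characteristic equation s² + 5.1s + 5.2K_p = 0 gives ζ = 5.1/(2√(5.2K_p)).
Setting ζ = 0.3755: √(5.2K_p) = 5.1/(2·0.3755) = 6.79, so K_p = 46.11/5.2 = 8.87.

K_p = 8.87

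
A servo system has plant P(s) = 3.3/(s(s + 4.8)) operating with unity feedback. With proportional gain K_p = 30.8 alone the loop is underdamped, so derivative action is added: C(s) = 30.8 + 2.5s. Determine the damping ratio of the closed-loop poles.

ζ = 0.647

Forward path: (30.8 + 2.5s)·3.3/(s(s+4.8)). The closed-loop characteristic equation is s² + (4.8 + 3.3·2.5)s + 3.3·30.8 = 0.
That is s² + 13.05s + 101.6 = 0, so ω_n = 10.08 rad/s and ζ = 13.05/(2·10.08) = 0.6472.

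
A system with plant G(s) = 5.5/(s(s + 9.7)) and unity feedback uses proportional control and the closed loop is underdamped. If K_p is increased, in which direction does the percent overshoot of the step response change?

Characteristic equation s² + 9.7s + K_p·5.5 = 0: raising K_p raises ω_n while 2ζω_n = 9.7 is fixed, so ζ falls and overshoot grows.

increase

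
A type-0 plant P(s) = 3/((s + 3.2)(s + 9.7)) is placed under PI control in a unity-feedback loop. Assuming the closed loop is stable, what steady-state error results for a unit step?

0

The PI controller's integrator makes the forward path type 1, so e_ss to a step is zero.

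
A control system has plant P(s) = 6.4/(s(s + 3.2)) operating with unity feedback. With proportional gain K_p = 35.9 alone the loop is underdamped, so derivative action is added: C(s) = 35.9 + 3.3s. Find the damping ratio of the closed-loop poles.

Forward path: (35.9 + 3.3s)·6.4/(s(s+3.2)). The closed-loop characteristic equation is s² + (3.2 + 6.4·3.3)s + 6.4·35.9 = 0.
That is s² + 24.32s + 229.8 = 0, so ω_n = 15.16 rad/s and ζ = 24.32/(2·15.16) = 0.8022.

ζ = 0.802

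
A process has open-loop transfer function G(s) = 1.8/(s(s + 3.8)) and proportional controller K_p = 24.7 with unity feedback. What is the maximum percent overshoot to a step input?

39.3%

Closed-loop characteristic equation: s² + 3.8s + 44.46 = 0, so ω_n = 6.668 rad/s and ζ = 3.8/(2·6.668) = 0.285.
%OS = 100·exp(−πζ/√(1−ζ²)) = 100·exp(−π·0.285/√0.9188) = 39.3%.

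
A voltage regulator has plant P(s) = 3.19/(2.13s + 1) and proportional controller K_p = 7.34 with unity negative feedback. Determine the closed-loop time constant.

τ = 0.0872 s

Closed loop: T(s) = K_p·P/(1+K_p·P) = 23.41/(2.13s + 1 + 23.41), with pole at s = −(1 + 23.41)/2.13 = −11.46.
Closed-loop time constant τ = 1/11.46 = 0.0872 s.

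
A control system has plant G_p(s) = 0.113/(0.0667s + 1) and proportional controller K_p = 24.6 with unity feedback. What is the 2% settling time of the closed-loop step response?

T_s ≈ 0.0706 s

Closed loop: T(s) = K_p·G_p/(1+K_p·G_p) = 2.78/(0.0667s + 1 + 2.78), with pole at s = −(1 + 2.78)/0.0667 = −56.67.
τ = 1/56.67 = 0.01765 s, so 2% settling time ≈ 4τ = 0.0706 s.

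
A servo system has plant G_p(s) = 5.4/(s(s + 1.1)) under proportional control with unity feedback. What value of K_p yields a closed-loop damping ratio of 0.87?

Closed-loop characteristic equation: s² + 1.1s + K_p·5.4 = 0.
So ω_n = √(5.4K_p) and 2ζω_n = 1.1, giving ζ = 1.1/(2√(5.4K_p)).
Setting ζ = 0.87: √(5.4K_p) = 1.1/(2·0.87) = 0.6322, so K_p = 0.3997/5.4 = 0.074.

K_p = 0.074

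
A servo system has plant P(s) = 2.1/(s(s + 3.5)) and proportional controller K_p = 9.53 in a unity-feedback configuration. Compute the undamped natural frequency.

ω_n = 4.47 rad/s

1 + K_p·P(s) = 0 gives s² + 3.5s + 20.01 = 0.
So ω_n² = 20.01 ⇒ ω_n = 4.474 rad/s, and ζ = 3.5/(2ω_n) = 0.391.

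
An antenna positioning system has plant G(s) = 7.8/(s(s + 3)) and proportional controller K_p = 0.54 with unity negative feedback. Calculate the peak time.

T_p = 2.24 s

Closed-loop characteristic equation: s² + 3s + 4.212 = 0, so ω_n = 2.052 rad/s and ζ = 3/(2·2.052) = 0.7309.
Damped frequency ω_d = ω_n√(1−ζ²) = 1.401 rad/s, so peak time T_p = π/ω_d = 2.24 s.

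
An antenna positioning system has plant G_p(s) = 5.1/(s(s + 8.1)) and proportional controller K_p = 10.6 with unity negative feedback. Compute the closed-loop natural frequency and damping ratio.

1 + K_p·G_p(s) = 0 gives s² + 8.1s + 54.06 = 0.
So ω_n² = 54.06 ⇒ ω_n = 7.353 rad/s, and ζ = 8.1/(2ω_n) = 0.551.

ω_n = 7.35 rad/s, ζ = 0.551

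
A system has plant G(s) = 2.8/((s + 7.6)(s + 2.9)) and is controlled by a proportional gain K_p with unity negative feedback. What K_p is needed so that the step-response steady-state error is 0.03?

The loop is type 0, so e_ss(step) = 1/(1 + K_pos) with K_pos = K_p·G(0).
G(0) = 0.127. Require 1/(1 + K_p·0.127) = 0.03, so 1 + 0.127·K_p = 33.33.
K_p = (33.33 − 1)/0.127 = 255.

K_p = 255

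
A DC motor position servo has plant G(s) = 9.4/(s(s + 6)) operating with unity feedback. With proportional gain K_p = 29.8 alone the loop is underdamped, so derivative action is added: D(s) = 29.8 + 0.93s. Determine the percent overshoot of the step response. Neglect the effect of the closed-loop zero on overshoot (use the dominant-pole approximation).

21.4%

Forward path: (29.8 + 0.93s)·9.4/(s(s+6)). The closed-loop characteristic equation is s² + (6 + 9.4·0.93)s + 9.4·29.8 = 0.
That is s² + 14.74s + 280.1 = 0, so ω_n = 16.74 rad/s and ζ = 14.74/(2·16.74) = 0.4404.
%OS = 100·exp(−πζ/√(1−ζ²)) = 21.4%.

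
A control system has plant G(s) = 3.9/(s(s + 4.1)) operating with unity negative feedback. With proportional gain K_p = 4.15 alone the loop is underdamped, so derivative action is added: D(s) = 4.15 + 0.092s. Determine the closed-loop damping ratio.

Forward path: (4.15 + 0.092s)·3.9/(s(s+4.1)). The closed-loop characteristic equation is s² + (4.1 + 3.9·0.092)s + 3.9·4.15 = 0.
That is s² + 4.459s + 16.19 = 0, so ω_n = 4.023 rad/s and ζ = 4.459/(2·4.023) = 0.5542.

ζ = 0.554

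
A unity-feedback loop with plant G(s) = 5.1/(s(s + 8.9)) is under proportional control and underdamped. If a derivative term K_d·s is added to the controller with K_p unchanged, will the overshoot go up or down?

decrease

The derivative term adds K·K_d to the s-coefficient of the characteristic equation, raising 2ζω_n while ω_n is unchanged; ζ increases, so overshoot decreases.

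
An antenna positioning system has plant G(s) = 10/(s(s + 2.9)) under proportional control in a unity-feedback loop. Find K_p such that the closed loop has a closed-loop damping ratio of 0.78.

K_p = 0.346

Closed-loop characteristic equation: s² + 2.9s + K_p·10 = 0.
So ω_n = √(10K_p) and 2ζω_n = 2.9, giving ζ = 2.9/(2√(10K_p)).
Setting ζ = 0.78: √(10K_p) = 2.9/(2·0.78) = 1.859, so K_p = 3.456/10 = 0.346.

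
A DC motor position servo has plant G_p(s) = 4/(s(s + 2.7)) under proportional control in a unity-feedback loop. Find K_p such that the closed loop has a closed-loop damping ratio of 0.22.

K_p = 9.41

Closed-loop characteristic equation: s² + 2.7s + K_p·4 = 0.
So ω_n = √(4K_p) and 2ζω_n = 2.7, giving ζ = 2.7/(2√(4K_p)).
Setting ζ = 0.22: √(4K_p) = 2.7/(2·0.22) = 6.136, so K_p = 37.65/4 = 9.41.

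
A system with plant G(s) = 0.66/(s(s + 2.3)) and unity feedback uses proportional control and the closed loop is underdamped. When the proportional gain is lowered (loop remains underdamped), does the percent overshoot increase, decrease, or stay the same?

ζ = 2.3/(2√(0.66K_p)) rises as K_p falls; higher damping means less overshoot.

decrease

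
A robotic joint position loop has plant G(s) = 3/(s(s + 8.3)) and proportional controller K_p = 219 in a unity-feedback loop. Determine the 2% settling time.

T_s ≈ 0.964 s

Closed-loop characteristic equation: s² + 8.3s + 657 = 0, so ω_n = 25.63 rad/s and ζ = 8.3/(2·25.63) = 0.1619.
2% settling time T_s ≈ 4/(ζω_n) = 4/4.15 = 0.964 s.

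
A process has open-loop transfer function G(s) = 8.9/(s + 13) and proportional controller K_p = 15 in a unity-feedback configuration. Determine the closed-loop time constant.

τ = 0.00683 s

Closed-loop transfer function: T(s) = K_p·G(s)/(1 + K_p·G(s)) = 133.5/(s + 13 + 133.5) = 133.5/(s + 146.5).
Time constant τ = 1/146.5 = 0.00683 s.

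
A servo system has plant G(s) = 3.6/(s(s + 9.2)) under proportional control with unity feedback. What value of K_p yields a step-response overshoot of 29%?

K_p = 43.7

From %OS = 100·exp(−πζ/√(1−ζ²)) = 29%, ζ = −ln(0.29)/√(π²+ln²(0.29)) = 0.3666.
Characteristic equation s² + 9.2s + 3.6K_p = 0 gives ζ = 9.2/(2√(3.6K_p)).
Setting ζ = 0.3666: √(3.6K_p) = 9.2/(2·0.3666) = 12.55, so K_p = 157.4/3.6 = 43.7.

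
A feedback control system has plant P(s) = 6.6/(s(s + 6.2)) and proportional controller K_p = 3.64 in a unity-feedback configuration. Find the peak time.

Closed-loop characteristic equation: s² + 6.2s + 24.02 = 0, so ω_n = 4.901 rad/s and ζ = 6.2/(2·4.901) = 0.6325.
Damped frequency ω_d = ω_n√(1−ζ²) = 3.797 rad/s, so peak time T_p = π/ω_d = 0.827 s.

T_p = 0.827 s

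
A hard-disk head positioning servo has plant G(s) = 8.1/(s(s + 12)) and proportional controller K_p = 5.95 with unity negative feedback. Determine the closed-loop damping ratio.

1 + K_p·G(s) = 0 gives s² + 12s + 48.2 = 0.
Matching s² + 2ζω_n s + ω_n²: ω_n = √48.2 = 6.942 rad/s and 2ζω_n = 12, so ζ = 12/(2·6.942) = 0.864.

ζ = 0.864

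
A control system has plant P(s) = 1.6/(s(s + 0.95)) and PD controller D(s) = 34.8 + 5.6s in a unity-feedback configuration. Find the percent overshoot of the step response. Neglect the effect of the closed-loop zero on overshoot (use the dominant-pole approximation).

Forward path: (34.8 + 5.6s)·1.6/(s(s+0.95)). The closed-loop characteristic equation is s² + (0.95 + 1.6·5.6)s + 1.6·34.8 = 0.
That is s² + 9.91s + 55.68 = 0, so ω_n = 7.462 rad/s and ζ = 9.91/(2·7.462) = 0.664.
%OS = 100·exp(−πζ/√(1−ζ²)) = 6.14%.

6.14%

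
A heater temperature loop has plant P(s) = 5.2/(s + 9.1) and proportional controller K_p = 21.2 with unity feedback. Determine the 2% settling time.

T_s ≈ 0.0335 s

Closed-loop transfer function: T(s) = K_p·P(s)/(1 + K_p·P(s)) = 110.2/(s + 9.1 + 110.2) = 110.2/(s + 119.3).
Time constant τ = 1/119.3 = 0.008379 s, so the 2% settling time is about 4τ = 0.0335 s.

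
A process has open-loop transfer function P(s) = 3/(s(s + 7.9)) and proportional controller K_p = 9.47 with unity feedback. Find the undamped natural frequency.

1 + K_p·P(s) = 0 gives s² + 7.9s + 28.41 = 0.
So ω_n² = 28.41 ⇒ ω_n = 5.33 rad/s, and ζ = 7.9/(2ω_n) = 0.741.

ω_n = 5.33 rad/s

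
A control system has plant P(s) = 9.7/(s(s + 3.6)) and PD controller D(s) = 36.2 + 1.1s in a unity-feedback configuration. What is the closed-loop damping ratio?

Forward path: (36.2 + 1.1s)·9.7/(s(s+3.6)). The closed-loop characteristic equation is s² + (3.6 + 9.7·1.1)s + 9.7·36.2 = 0.
That is s² + 14.27s + 351.1 = 0, so ω_n = 18.74 rad/s and ζ = 14.27/(2·18.74) = 0.3808.

ζ = 0.381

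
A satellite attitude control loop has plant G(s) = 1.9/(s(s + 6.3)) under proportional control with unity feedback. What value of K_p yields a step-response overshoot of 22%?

From %OS = 100·exp(−πζ/√(1−ζ²)) = 22%, ζ = −ln(0.22)/√(π²+ln²(0.22)) = 0.4342.
Characteristic equation s² + 6.3s + 1.9K_p = 0 gives ζ = 6.3/(2√(1.9K_p)).
Setting ζ = 0.4342: √(1.9K_p) = 6.3/(2·0.4342) = 7.255, so K_p = 52.64/1.9 = 27.7.

K_p = 27.7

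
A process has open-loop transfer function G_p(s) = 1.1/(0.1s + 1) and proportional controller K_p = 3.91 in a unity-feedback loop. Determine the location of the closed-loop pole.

s = -53.01

Closed loop: T(s) = K_p·G_p/(1+K_p·G_p) = 4.301/(0.1s + 1 + 4.301), with pole at s = −(1 + 4.301)/0.1 = −53.01.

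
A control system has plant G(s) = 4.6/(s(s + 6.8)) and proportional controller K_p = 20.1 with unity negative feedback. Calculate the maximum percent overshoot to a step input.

30.5%

Closed-loop characteristic equation: s² + 6.8s + 92.46 = 0, so ω_n = 9.616 rad/s and ζ = 6.8/(2·9.616) = 0.3536.
%OS = 100·exp(−πζ/√(1−ζ²)) = 100·exp(−π·0.3536/√0.875) = 30.5%.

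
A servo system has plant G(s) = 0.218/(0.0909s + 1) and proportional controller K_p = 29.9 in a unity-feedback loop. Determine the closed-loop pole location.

s = -82.71

Closed loop: T(s) = K_p·G/(1+K_p·G) = 6.518/(0.0909s + 1 + 6.518), with pole at s = −(1 + 6.518)/0.0909 = −82.71.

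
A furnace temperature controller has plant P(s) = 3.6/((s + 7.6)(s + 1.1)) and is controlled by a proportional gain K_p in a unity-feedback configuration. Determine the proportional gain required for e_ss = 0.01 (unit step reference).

The loop is type 0, so e_ss(step) = 1/(1 + K_pos) with K_pos = K_p·P(0).
P(0) = 0.4306. Require 1/(1 + K_p·0.4306) = 0.01, so 1 + 0.4306·K_p = 100.
K_p = (100 − 1)/0.4306 = 230.

K_p = 230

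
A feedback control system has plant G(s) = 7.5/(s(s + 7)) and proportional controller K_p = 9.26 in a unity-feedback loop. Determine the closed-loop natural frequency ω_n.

ω_n = 8.33 rad/s

1 + K_p·G(s) = 0 gives s² + 7s + 69.45 = 0.
So ω_n² = 69.45 ⇒ ω_n = 8.334 rad/s, and ζ = 7/(2ω_n) = 0.42.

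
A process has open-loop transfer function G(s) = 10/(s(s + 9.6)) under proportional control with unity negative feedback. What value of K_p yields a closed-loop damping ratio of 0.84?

Closed-loop characteristic equation: s² + 9.6s + K_p·10 = 0.
So ω_n = √(10K_p) and 2ζω_n = 9.6, giving ζ = 9.6/(2√(10K_p)).
Setting ζ = 0.84: √(10K_p) = 9.6/(2·0.84) = 5.714, so K_p = 32.65/10 = 3.27.

K_p = 3.27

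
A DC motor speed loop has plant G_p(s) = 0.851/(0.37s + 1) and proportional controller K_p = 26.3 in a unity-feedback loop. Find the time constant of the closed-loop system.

τ = 0.0158 s

Closed loop: T(s) = K_p·G_p/(1+K_p·G_p) = 22.38/(0.37s + 1 + 22.38), with pole at s = −(1 + 22.38)/0.37 = −63.19.
Closed-loop time constant τ = 1/63.19 = 0.0158 s.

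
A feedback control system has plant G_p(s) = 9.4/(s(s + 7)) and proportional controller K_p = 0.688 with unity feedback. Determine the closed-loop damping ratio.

1 + K_p·G_p(s) = 0 gives s² + 7s + 6.467 = 0.
Matching s² + 2ζω_n s + ω_n²: ω_n = √6.467 = 2.543 rad/s and 2ζω_n = 7, so ζ = 7/(2·2.543) = 1.38.

ζ = 1.38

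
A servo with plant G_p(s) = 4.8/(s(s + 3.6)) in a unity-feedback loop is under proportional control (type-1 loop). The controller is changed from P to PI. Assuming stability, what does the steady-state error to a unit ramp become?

The integrator raises the loop to type 2, so K_v → ∞ and e_ss to a ramp is zero.

0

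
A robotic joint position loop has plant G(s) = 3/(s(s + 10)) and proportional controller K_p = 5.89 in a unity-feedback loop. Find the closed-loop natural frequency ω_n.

The closed-loop denominator is s(s+10) + 5.89·3 = s² + 10s + 17.67.
So ω_n² = 17.67 ⇒ ω_n = 4.204 rad/s, and ζ = 10/(2ω_n) = 1.19.

ω_n = 4.2 rad/s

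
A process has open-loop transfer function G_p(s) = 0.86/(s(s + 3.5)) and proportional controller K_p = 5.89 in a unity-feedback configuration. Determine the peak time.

T_p = 2.22 s

Closed-loop characteristic equation: s² + 3.5s + 5.065 = 0, so ω_n = 2.251 rad/s and ζ = 3.5/(2·2.251) = 0.7776.
Damped frequency ω_d = ω_n√(1−ζ²) = 1.415 rad/s, so peak time T_p = π/ω_d = 2.22 s.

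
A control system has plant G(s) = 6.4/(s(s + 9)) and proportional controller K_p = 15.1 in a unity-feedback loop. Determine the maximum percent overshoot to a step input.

The closed-loop denominator s² + 9s + 96.64 gives ω_n = √96.64 = 9.831 and ζ = 9/(2ω_n) = 0.4578.
%OS = 100·exp(−πζ/√(1−ζ²)) = 100·exp(−π·0.4578/√0.7905) = 19.8%.

19.8%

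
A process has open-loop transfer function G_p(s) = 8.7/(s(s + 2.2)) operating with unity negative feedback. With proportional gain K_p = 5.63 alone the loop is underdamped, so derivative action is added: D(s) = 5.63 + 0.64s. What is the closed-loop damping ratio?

ζ = 0.555

Forward path: (5.63 + 0.64s)·8.7/(s(s+2.2)). The closed-loop characteristic equation is s² + (2.2 + 8.7·0.64)s + 8.7·5.63 = 0.
That is s² + 7.768s + 48.98 = 0, so ω_n = 6.999 rad/s and ζ = 7.768/(2·6.999) = 0.555.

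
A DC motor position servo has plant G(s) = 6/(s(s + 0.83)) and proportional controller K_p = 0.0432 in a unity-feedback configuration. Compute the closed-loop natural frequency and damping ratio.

The closed-loop denominator is s(s+0.83) + 0.0432·6 = s² + 0.83s + 0.2592.
Matching s² + 2ζω_n s + ω_n²: ω_n = √0.2592 = 0.5091 rad/s and 2ζω_n = 0.83, so ζ = 0.83/(2·0.5091) = 0.815.

ω_n = 0.509 rad/s, ζ = 0.815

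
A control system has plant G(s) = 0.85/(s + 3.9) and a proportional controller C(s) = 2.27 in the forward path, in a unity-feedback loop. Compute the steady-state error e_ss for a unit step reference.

The loop is type 0. Static position error constant K_pos = C(0)·G(0) = 2.27·0.2179 = 0.4947.
Steady-state error to a unit step: e_ss = 1/(1+K_pos) = 1/1.495 = 0.669.

0.669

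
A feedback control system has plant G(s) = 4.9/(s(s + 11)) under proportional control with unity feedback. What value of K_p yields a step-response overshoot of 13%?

K_p = 20.8

From %OS = 100·exp(−πζ/√(1−ζ²)) = 13%, ζ = −ln(0.13)/√(π²+ln²(0.13)) = 0.5446.
Characteristic equation s² + 11s + 4.9K_p = 0 gives ζ = 11/(2√(4.9K_p)).
Setting ζ = 0.5446: √(4.9K_p) = 11/(2·0.5446) = 10.1, so K_p = 102/4.9 = 20.8.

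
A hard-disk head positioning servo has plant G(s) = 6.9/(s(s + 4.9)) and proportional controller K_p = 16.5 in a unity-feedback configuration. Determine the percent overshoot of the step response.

47.7%

Closed-loop characteristic equation: s² + 4.9s + 113.9 = 0, so ω_n = 10.67 rad/s and ζ = 4.9/(2·10.67) = 0.2296.
%OS = 100·exp(−πζ/√(1−ζ²)) = 100·exp(−π·0.2296/√0.9473) = 47.7%.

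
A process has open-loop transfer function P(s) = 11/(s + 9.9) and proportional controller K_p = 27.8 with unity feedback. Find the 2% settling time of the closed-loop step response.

Closed-loop transfer function: T(s) = K_p·P(s)/(1 + K_p·P(s)) = 305.8/(s + 9.9 + 305.8) = 305.8/(s + 315.7).
Time constant τ = 1/315.7 = 0.003168 s, so the 2% settling time is about 4τ = 0.0127 s.

T_s ≈ 0.0127 s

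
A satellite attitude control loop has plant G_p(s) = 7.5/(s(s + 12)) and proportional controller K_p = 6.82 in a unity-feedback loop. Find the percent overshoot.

From 1 + K_pG_p(s) = 0: s² + 12s + 51.15 = 0 ⇒ ω_n = 7.152, ζ = 0.8389.
%OS = 100·exp(−πζ/√(1−ζ²)) = 100·exp(−π·0.8389/√0.2962) = 0.789%.

0.789%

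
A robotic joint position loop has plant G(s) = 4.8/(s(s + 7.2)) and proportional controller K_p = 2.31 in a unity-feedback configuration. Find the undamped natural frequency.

ω_n = 3.33 rad/s

With unity feedback the closed-loop characteristic equation is s² + 7.2s + 2.31·4.8 = s² + 7.2s + 11.09 = 0.
So ω_n² = 11.09 ⇒ ω_n = 3.33 rad/s, and ζ = 7.2/(2ω_n) = 1.08.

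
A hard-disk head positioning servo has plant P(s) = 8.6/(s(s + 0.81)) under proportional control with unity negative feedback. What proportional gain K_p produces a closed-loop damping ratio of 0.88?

Closed-loop characteristic equation: s² + 0.81s + K_p·8.6 = 0.
So ω_n = √(8.6K_p) and 2ζω_n = 0.81, giving ζ = 0.81/(2√(8.6K_p)).
Setting ζ = 0.88: √(8.6K_p) = 0.81/(2·0.88) = 0.4602, so K_p = 0.2118/8.6 = 0.0246.

K_p = 0.0246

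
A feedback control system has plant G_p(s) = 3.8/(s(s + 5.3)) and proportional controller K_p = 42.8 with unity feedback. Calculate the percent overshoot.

The closed-loop denominator s² + 5.3s + 162.6 gives ω_n = √162.6 = 12.75 and ζ = 5.3/(2ω_n) = 0.2078.
%OS = 100·exp(−πζ/√(1−ζ²)) = 100·exp(−π·0.2078/√0.9568) = 51.3%.

51.3%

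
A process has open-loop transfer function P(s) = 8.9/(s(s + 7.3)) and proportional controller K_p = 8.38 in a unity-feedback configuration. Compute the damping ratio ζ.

The closed-loop denominator is s(s+7.3) + 8.38·8.9 = s² + 7.3s + 74.58.
Matching s² + 2ζω_n s + ω_n²: ω_n = √74.58 = 8.636 rad/s and 2ζω_n = 7.3, so ζ = 7.3/(2·8.636) = 0.423.

ζ = 0.423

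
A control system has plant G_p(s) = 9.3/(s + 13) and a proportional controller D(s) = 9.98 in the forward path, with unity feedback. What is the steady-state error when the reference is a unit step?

The loop is type 0. Static position error constant K_pos = D(0)·G_p(0) = 9.98·0.7154 = 7.14.
Steady-state error to a unit step: e_ss = 1/(1+K_pos) = 1/8.14 = 0.123.

0.123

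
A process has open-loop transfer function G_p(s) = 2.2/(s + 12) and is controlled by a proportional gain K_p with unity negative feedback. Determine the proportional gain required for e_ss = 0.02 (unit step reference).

K_p = 267

For a type-0 loop with proportional control, e_ss = 1/(1 + K_p·G_p(0)).
G_p(0) = 0.1833. Require 1/(1 + K_p·0.1833) = 0.02, so 1 + 0.1833·K_p = 50.
K_p = (50 − 1)/0.1833 = 267.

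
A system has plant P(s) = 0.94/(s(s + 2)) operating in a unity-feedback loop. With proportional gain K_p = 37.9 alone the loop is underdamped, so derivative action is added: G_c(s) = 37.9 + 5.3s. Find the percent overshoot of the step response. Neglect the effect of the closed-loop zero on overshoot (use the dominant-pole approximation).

Forward path: (37.9 + 5.3s)·0.94/(s(s+2)). The closed-loop characteristic equation is s² + (2 + 0.94·5.3)s + 0.94·37.9 = 0.
That is s² + 6.982s + 35.63 = 0, so ω_n = 5.969 rad/s and ζ = 6.982/(2·5.969) = 0.5849.
%OS = 100·exp(−πζ/√(1−ζ²)) = 10.4%.

10.4%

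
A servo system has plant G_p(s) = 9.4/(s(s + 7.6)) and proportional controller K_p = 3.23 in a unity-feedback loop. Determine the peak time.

Closed-loop characteristic equation: s² + 7.6s + 30.36 = 0, so ω_n = 5.51 rad/s and ζ = 7.6/(2·5.51) = 0.6896.
Damped frequency ω_d = ω_n√(1−ζ²) = 3.99 rad/s, so peak time T_p = π/ω_d = 0.787 s.

T_p = 0.787 s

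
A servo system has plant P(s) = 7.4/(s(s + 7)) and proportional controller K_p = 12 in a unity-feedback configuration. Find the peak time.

T_p = 0.359 s

The closed-loop denominator s² + 7s + 88.8 gives ω_n = √88.8 = 9.423 and ζ = 7/(2ω_n) = 0.3714.
Damped frequency ω_d = ω_n√(1−ζ²) = 8.749 rad/s, so peak time T_p = π/ω_d = 0.359 s.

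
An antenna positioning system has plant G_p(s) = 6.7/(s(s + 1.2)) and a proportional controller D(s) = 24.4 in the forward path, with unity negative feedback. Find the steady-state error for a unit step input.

0

The open loop D(s)G_p(s) has a pole at the origin (type 1), so the static position error constant is infinite and e_ss = 1/(1+∞) = 0.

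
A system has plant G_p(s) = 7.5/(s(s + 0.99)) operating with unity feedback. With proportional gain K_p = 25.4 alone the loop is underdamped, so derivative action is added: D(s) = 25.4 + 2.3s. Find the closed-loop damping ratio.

ζ = 0.661

Forward path: (25.4 + 2.3s)·7.5/(s(s+0.99)). The closed-loop characteristic equation is s² + (0.99 + 7.5·2.3)s + 7.5·25.4 = 0.
That is s² + 18.24s + 190.5 = 0, so ω_n = 13.8 rad/s and ζ = 18.24/(2·13.8) = 0.6608.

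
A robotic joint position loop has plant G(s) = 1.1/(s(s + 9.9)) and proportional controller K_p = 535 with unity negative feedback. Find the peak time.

The closed-loop denominator s² + 9.9s + 588.5 gives ω_n = √588.5 = 24.26 and ζ = 9.9/(2ω_n) = 0.204.
Damped frequency ω_d = ω_n√(1−ζ²) = 23.75 rad/s, so peak time T_p = π/ω_d = 0.132 s.

T_p = 0.132 s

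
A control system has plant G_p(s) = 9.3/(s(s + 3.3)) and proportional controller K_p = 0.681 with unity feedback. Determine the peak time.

T_p = 1.65 s

Closed-loop characteristic equation: s² + 3.3s + 6.333 = 0, so ω_n = 2.517 rad/s and ζ = 3.3/(2·2.517) = 0.6556.
Damped frequency ω_d = ω_n√(1−ζ²) = 1.9 rad/s, so peak time T_p = π/ω_d = 1.65 s.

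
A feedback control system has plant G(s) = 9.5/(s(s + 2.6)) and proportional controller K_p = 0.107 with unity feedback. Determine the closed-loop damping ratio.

The closed-loop denominator is s(s+2.6) + 0.107·9.5 = s² + 2.6s + 1.016.
Matching s² + 2ζω_n s + ω_n²: ω_n = √1.016 = 1.008 rad/s and 2ζω_n = 2.6, so ζ = 2.6/(2·1.008) = 1.29.

ζ = 1.29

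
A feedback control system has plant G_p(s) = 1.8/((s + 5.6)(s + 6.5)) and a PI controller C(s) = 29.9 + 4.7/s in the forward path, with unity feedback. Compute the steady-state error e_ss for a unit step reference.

0

The open loop C(s)G_p(s) has a pole at the origin (type 1), so the static position error constant is infinite and e_ss = 1/(1+∞) = 0.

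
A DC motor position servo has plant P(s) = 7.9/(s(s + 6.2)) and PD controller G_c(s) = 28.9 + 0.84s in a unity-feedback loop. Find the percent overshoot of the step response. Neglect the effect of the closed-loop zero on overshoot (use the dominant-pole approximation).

Forward path: (28.9 + 0.84s)·7.9/(s(s+6.2)). The closed-loop characteristic equation is s² + (6.2 + 7.9·0.84)s + 7.9·28.9 = 0.
That is s² + 12.84s + 228.3 = 0, so ω_n = 15.11 rad/s and ζ = 12.84/(2·15.11) = 0.4248.
%OS = 100·exp(−πζ/√(1−ζ²)) = 22.9%.

22.9%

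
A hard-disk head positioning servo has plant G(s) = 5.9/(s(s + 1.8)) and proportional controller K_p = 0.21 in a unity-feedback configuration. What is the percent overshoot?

The closed-loop denominator s² + 1.8s + 1.239 gives ω_n = √1.239 = 1.113 and ζ = 1.8/(2ω_n) = 0.8085.
%OS = 100·exp(−πζ/√(1−ζ²)) = 100·exp(−π·0.8085/√0.3462) = 1.33%.

1.33%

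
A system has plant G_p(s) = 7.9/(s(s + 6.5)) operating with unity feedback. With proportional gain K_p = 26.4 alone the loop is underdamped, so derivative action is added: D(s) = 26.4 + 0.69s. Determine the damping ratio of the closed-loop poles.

Forward path: (26.4 + 0.69s)·7.9/(s(s+6.5)). The closed-loop characteristic equation is s² + (6.5 + 7.9·0.69)s + 7.9·26.4 = 0.
That is s² + 11.95s + 208.6 = 0, so ω_n = 14.44 rad/s and ζ = 11.95/(2·14.44) = 0.4138.

ζ = 0.414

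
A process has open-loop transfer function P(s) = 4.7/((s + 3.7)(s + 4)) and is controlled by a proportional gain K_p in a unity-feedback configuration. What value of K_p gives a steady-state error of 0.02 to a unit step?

Steady-state error for a unit step on this type-0 loop is 1/(1 + K_p·P(0)).
P(0) = 0.3176. Require 1/(1 + K_p·0.3176) = 0.02, so 1 + 0.3176·K_p = 50.
K_p = (50 − 1)/0.3176 = 154.

K_p = 154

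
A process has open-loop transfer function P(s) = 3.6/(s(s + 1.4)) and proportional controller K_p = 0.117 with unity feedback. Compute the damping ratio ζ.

ζ = 1.08

1 + K_p·P(s) = 0 gives s² + 1.4s + 0.4212 = 0.
Matching s² + 2ζω_n s + ω_n²: ω_n = √0.4212 = 0.649 rad/s and 2ζω_n = 1.4, so ζ = 1.4/(2·0.649) = 1.08.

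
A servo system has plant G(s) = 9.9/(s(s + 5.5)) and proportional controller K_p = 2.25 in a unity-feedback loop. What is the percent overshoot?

10.5%

The closed-loop denominator s² + 5.5s + 22.28 gives ω_n = √22.28 = 4.72 and ζ = 5.5/(2ω_n) = 0.5827.
%OS = 100·exp(−πζ/√(1−ζ²)) = 100·exp(−π·0.5827/√0.6605) = 10.5%.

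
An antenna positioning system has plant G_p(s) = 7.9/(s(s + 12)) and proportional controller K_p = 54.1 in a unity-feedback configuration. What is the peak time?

From 1 + K_pG_p(s) = 0: s² + 12s + 427.4 = 0 ⇒ ω_n = 20.67, ζ = 0.2902.
Damped frequency ω_d = ω_n√(1−ζ²) = 19.78 rad/s, so peak time T_p = π/ω_d = 0.159 s.

T_p = 0.159 s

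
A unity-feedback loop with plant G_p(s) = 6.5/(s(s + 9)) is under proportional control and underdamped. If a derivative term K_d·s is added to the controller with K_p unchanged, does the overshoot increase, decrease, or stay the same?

With PD the characteristic equation becomes s² + (a + K·K_d)s + K·K_p = 0; the damping term grows, ζ rises, overshoot falls.

decrease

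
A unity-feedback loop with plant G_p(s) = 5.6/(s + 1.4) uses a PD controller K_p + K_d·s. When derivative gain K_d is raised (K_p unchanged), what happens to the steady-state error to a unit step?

unchanged

At s = 0 the derivative term contributes nothing: C(0) = K_p regardless of K_d, so K_pos = K_p·G_p(0) and e_ss are unchanged.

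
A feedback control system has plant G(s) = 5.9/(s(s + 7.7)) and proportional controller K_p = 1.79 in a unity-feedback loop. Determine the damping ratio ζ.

1 + K_p·G(s) = 0 gives s² + 7.7s + 10.56 = 0.
Matching s² + 2ζω_n s + ω_n²: ω_n = √10.56 = 3.25 rad/s and 2ζω_n = 7.7, so ζ = 7.7/(2·3.25) = 1.18.

ζ = 1.18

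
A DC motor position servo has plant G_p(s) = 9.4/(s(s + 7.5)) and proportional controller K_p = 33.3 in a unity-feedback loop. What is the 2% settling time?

From 1 + K_pG_p(s) = 0: s² + 7.5s + 313 = 0 ⇒ ω_n = 17.69, ζ = 0.212.
2% settling time T_s ≈ 4/(ζω_n) = 4/3.75 = 1.07 s.

T_s ≈ 1.07 s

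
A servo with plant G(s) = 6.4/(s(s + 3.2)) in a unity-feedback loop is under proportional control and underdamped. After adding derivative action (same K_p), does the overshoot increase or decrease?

With PD the characteristic equation becomes s² + (a + K·K_d)s + K·K_p = 0; the damping term grows, ζ rises, overshoot falls.

decrease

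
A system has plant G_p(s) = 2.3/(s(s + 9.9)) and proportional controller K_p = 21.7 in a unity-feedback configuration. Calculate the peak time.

T_p = 0.623 s

The closed-loop denominator s² + 9.9s + 49.91 gives ω_n = √49.91 = 7.065 and ζ = 9.9/(2ω_n) = 0.7007.
Damped frequency ω_d = ω_n√(1−ζ²) = 5.041 rad/s, so peak time T_p = π/ω_d = 0.623 s.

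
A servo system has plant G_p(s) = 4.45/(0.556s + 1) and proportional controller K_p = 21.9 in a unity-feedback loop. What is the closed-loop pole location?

Closed loop: T(s) = K_p·G_p/(1+K_p·G_p) = 97.45/(0.556s + 1 + 97.45), with pole at s = −(1 + 97.45)/0.556 = −177.1.

s = -177.1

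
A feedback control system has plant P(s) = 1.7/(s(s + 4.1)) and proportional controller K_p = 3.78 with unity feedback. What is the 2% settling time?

The closed-loop denominator s² + 4.1s + 6.426 gives ω_n = √6.426 = 2.535 and ζ = 4.1/(2ω_n) = 0.8087.
2% settling time T_s ≈ 4/(ζω_n) = 4/2.05 = 1.95 s.

T_s ≈ 1.95 s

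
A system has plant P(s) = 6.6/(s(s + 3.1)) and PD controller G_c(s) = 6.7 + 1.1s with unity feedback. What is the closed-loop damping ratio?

ζ = 0.779

Forward path: (6.7 + 1.1s)·6.6/(s(s+3.1)). The closed-loop characteristic equation is s² + (3.1 + 6.6·1.1)s + 6.6·6.7 = 0.
That is s² + 10.36s + 44.22 = 0, so ω_n = 6.65 rad/s and ζ = 10.36/(2·6.65) = 0.779.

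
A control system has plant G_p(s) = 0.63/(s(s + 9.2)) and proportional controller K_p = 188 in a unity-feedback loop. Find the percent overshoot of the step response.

23.1%

The closed-loop denominator s² + 9.2s + 118.4 gives ω_n = √118.4 = 10.88 and ζ = 9.2/(2ω_n) = 0.4227.
%OS = 100·exp(−πζ/√(1−ζ²)) = 100·exp(−π·0.4227/√0.8213) = 23.1%.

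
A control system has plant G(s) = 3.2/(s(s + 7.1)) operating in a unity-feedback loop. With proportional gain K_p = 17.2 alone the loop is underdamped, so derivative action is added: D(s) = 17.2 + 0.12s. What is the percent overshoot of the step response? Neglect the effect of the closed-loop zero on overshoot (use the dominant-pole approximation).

16%

Forward path: (17.2 + 0.12s)·3.2/(s(s+7.1)). The closed-loop characteristic equation is s² + (7.1 + 3.2·0.12)s + 3.2·17.2 = 0.
That is s² + 7.484s + 55.04 = 0, so ω_n = 7.419 rad/s and ζ = 7.484/(2·7.419) = 0.5044.
%OS = 100·exp(−πζ/√(1−ζ²)) = 16%.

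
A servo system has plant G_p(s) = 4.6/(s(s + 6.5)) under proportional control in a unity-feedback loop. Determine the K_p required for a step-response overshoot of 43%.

From %OS = 100·exp(−πζ/√(1−ζ²)) = 43%, ζ = −ln(0.43)/√(π²+ln²(0.43)) = 0.2594.
Characteristic equation s² + 6.5s + 4.6K_p = 0 gives ζ = 6.5/(2√(4.6K_p)).
Setting ζ = 0.2594: √(4.6K_p) = 6.5/(2·0.2594) = 12.53, so K_p = 156.9/4.6 = 34.1.

K_p = 34.1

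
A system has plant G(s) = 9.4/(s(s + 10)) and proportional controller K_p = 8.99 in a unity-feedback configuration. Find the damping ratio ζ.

1 + K_p·G(s) = 0 gives s² + 10s + 84.51 = 0.
So ω_n² = 84.51 ⇒ ω_n = 9.193 rad/s, and ζ = 10/(2ω_n) = 0.544.

ζ = 0.544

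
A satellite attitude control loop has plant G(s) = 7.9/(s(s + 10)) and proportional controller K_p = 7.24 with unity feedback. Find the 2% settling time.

T_s ≈ 0.8 s

The closed-loop denominator s² + 10s + 57.2 gives ω_n = √57.2 = 7.563 and ζ = 10/(2ω_n) = 0.6611.
2% settling time T_s ≈ 4/(ζω_n) = 4/5 = 0.8 s.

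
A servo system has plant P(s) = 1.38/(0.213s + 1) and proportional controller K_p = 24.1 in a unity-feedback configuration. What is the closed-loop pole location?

Closed loop: T(s) = K_p·P/(1+K_p·P) = 33.26/(0.213s + 1 + 33.26), with pole at s = −(1 + 33.26)/0.213 = −160.8.

s = -160.8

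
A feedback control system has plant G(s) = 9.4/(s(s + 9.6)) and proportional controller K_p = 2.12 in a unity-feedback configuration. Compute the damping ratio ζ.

ζ = 1.08

1 + K_p·G(s) = 0 gives s² + 9.6s + 19.93 = 0.
So ω_n² = 19.93 ⇒ ω_n = 4.464 rad/s, and ζ = 9.6/(2ω_n) = 1.08.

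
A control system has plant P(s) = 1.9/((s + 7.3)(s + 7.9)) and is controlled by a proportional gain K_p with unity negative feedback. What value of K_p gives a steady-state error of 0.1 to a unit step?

K_p = 273

For a type-0 loop with proportional control, e_ss = 1/(1 + K_p·P(0)).
P(0) = 0.03295. Require 1/(1 + K_p·0.03295) = 0.1, so 1 + 0.03295·K_p = 10.
K_p = (10 − 1)/0.03295 = 273.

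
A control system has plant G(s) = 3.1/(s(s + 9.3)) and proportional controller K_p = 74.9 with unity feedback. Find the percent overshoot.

From 1 + K_pG(s) = 0: s² + 9.3s + 232.2 = 0 ⇒ ω_n = 15.24, ζ = 0.3052.
%OS = 100·exp(−πζ/√(1−ζ²)) = 100·exp(−π·0.3052/√0.9069) = 36.5%.

36.5%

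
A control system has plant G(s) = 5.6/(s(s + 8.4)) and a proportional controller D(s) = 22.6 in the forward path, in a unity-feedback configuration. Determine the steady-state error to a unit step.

0

The open loop D(s)G(s) has a pole at the origin (type 1), so the static position error constant is infinite and e_ss = 1/(1+∞) = 0.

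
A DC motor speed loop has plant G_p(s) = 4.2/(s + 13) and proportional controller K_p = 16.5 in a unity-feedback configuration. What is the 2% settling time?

T_s ≈ 0.0486 s

Closed-loop transfer function: T(s) = K_p·G_p(s)/(1 + K_p·G_p(s)) = 69.3/(s + 13 + 69.3) = 69.3/(s + 82.3).
Time constant τ = 1/82.3 = 0.01215 s, so the 2% settling time is about 4τ = 0.0486 s.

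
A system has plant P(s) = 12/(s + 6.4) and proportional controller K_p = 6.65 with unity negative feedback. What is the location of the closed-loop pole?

Closed-loop transfer function: T(s) = K_p·P(s)/(1 + K_p·P(s)) = 79.8/(s + 6.4 + 79.8) = 79.8/(s + 86.2).
The closed-loop pole is at s = −86.2.

s = -86.2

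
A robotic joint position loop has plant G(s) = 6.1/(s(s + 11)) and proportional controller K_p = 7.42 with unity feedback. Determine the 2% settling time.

The closed-loop denominator s² + 11s + 45.26 gives ω_n = √45.26 = 6.728 and ζ = 11/(2ω_n) = 0.8175.
2% settling time T_s ≈ 4/(ζω_n) = 4/5.5 = 0.727 s.

T_s ≈ 0.727 s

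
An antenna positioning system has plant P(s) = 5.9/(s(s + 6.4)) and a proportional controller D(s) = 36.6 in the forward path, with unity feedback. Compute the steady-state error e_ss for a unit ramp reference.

The loop has one pole at the origin (type 1). Velocity error constant K_v = lim_{s→0} s·D(s)P(s) = 36.6·5.9/6.4 = 33.74.
Steady-state error to a unit ramp: e_ss = 1/K_v = 0.0296.

0.0296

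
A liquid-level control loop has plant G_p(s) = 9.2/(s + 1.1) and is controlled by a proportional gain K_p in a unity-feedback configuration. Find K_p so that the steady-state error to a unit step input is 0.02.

K_p = 5.86

The loop is type 0, so e_ss(step) = 1/(1 + K_pos) with K_pos = K_p·G_p(0).
G_p(0) = 8.364. Require 1/(1 + K_p·8.364) = 0.02, so 1 + 8.364·K_p = 50.
K_p = (50 − 1)/8.364 = 5.86.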